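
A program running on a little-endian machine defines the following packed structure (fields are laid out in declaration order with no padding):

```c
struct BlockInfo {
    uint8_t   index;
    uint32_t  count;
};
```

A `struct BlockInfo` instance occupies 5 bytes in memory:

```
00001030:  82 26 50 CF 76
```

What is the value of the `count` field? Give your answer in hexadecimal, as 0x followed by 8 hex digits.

0x76CF5026

`count` follows `index` (1 byte), so it starts at byte offset 1 and occupies 4 bytes.
Bytes at offsets 1..4: 26 50 CF 76.
Little-endian stores the least-significant byte at the lowest address.
Reassemble most-significant byte first: 76 CF 50 26 → 0x76CF5026.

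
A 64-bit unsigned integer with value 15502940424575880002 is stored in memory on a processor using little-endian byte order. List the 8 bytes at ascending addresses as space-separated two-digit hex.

15502940424575880002 in hexadecimal, padded to 64 bits, is 0xD725822D94E38B42.
Split into bytes (most-significant first): D7 25 82 2D 94 E3 8B 42.
Little-endian stores the least-significant byte at the lowest address.
So at ascending addresses the bytes are 42 8B E3 94 2D 82 25 D7.

42 8B E3 94 2D 82 25 D7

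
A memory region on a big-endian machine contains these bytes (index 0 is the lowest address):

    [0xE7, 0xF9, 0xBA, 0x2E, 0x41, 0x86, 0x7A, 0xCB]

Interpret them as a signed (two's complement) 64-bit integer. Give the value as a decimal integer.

-1731147873916650805

Big-endian stores the most-significant byte at the lowest address.
The bytes are already most-significant first: 0xE7F9BA2E41867ACB.
Top bit is set, so as a signed 64-bit value this is 0xE7F9BA2E41867ACB − 2^64 = -1731147873916650805.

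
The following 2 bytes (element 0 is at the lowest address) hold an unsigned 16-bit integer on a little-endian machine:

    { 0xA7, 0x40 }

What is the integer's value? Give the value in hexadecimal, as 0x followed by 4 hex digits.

Little-endian stores the least-significant byte at the lowest address.
Reassemble most-significant byte first: 40 A7 → 0x40A7.

0x40A7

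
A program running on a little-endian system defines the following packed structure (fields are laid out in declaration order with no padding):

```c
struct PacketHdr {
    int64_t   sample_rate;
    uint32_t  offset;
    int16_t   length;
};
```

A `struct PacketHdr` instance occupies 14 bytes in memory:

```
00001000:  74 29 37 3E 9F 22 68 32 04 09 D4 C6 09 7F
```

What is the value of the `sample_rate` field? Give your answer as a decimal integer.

3632191166813251956

`sample_rate` is the first field, at byte offset 0, occupying 8 bytes.
Bytes at offsets 0..7: 74 29 37 3E 9F 22 68 32.
Little-endian stores the least-significant byte at the lowest address.
Reassemble most-significant byte first: 32 68 22 9F 3E 37 29 74 → 0x3268229F3E372974.
0x3268229F3E372974 = 3632191166813251956.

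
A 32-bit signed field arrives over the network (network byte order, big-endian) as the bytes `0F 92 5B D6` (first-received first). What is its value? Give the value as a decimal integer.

261250006

Big-endian: lowest address holds the most-significant byte.
The bytes are already most-significant first: 0x0F925BD6.
0x0F925BD6 = 261250006.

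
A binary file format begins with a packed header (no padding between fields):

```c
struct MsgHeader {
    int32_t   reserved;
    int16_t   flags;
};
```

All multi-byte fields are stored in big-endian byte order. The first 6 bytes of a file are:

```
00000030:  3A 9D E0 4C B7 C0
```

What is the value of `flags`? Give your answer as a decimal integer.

`flags` follows `reserved` (4 bytes), so it starts at byte offset 4 and occupies 2 bytes.
Bytes at offsets 4..5: B7 C0.
Big-endian stores the most-significant byte at the lowest address.
The bytes are already most-significant first: 0xB7C0.
Top bit is set, so as a signed 16-bit value this is 0xB7C0 − 2^16 = -18496.

-18496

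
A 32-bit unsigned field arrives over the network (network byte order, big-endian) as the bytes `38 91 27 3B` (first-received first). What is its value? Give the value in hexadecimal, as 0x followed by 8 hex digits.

0x3891273B

Big-endian: lowest address holds the most-significant byte.
The bytes are already most-significant first: 0x3891273B.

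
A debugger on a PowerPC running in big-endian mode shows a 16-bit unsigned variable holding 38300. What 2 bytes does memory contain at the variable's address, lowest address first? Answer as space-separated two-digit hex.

38300 in hexadecimal, padded to 16 bits, is 0x959C.
Split into bytes (most-significant first): 95 9C.
Big-endian: lowest address holds the most-significant byte.
So the memory order matches the most-significant-first order: 95 9C.

95 9C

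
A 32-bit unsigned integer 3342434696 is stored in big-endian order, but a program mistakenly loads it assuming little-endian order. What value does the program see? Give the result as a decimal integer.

2290170311

3342434696 in 32-bit hexadecimal is 0xC7398188.
Stored big-endian, the bytes at ascending addresses are C7 39 81 88.
Read back as little-endian, the first byte is least significant, giving 0x888139C7.
0x888139C7 = 2290170311.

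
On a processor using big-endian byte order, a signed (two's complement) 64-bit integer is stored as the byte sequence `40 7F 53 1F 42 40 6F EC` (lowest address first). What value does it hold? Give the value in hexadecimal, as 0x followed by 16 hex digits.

0x407F531F42406FEC

Big-endian stores the most-significant byte at the lowest address.
The bytes are already most-significant first: 0x407F531F42406FEC.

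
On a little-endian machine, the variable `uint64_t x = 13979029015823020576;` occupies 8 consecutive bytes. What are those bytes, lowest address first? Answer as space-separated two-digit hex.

13979029015823020576 in hexadecimal, padded to 64 bits, is 0xC1FF7CD369027220.
Split into bytes (most-significant first): C1 FF 7C D3 69 02 72 20.
Little-endian: lowest address holds the least-significant byte.
So at ascending addresses the bytes are 20 72 02 69 D3 7C FF C1.

20 72 02 69 D3 7C FF C1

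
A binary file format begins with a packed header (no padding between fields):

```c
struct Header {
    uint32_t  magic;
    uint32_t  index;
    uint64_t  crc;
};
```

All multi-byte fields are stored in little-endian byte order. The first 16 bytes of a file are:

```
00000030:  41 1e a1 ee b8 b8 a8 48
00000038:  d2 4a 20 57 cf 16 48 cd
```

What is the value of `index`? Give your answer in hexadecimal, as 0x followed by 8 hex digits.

0x48A8B8B8

`index` follows `magic` (4 bytes), so it starts at byte offset 4 and occupies 4 bytes.
Bytes at offsets 4..7: B8 B8 A8 48.
Little-endian: lowest address holds the least-significant byte.
Reassemble most-significant byte first: 48 A8 B8 B8 → 0x48A8B8B8.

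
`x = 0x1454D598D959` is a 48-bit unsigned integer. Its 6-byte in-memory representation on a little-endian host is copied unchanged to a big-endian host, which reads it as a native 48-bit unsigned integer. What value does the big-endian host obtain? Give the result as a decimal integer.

98791106892820

Stored little-endian, the bytes at ascending addresses are 59 D9 98 D5 54 14.
Read back as big-endian, the last byte is least significant, giving 0x59D998D55414.
0x59D998D55414 = 98791106892820.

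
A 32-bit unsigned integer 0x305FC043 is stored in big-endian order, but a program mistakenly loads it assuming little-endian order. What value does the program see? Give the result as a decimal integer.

1136680752

Stored big-endian, the bytes at ascending addresses are 30 5F C0 43.
Read back as little-endian, the first byte is least significant, giving 0x43C05F30.
0x43C05F30 = 1136680752.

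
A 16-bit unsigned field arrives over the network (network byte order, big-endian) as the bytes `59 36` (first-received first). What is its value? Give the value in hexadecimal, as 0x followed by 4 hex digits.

0x5936

Big-endian stores the most-significant byte at the lowest address.
The bytes are already most-significant first: 0x5936.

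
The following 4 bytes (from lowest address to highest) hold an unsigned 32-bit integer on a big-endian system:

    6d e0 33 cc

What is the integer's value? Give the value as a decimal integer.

Big-endian: lowest address holds the most-significant byte.
The bytes are already most-significant first: 0x6DE033CC.
0x6DE033CC = 1843409868.

1843409868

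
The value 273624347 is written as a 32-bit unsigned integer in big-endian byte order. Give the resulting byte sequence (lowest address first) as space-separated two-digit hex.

273624347 in hexadecimal, padded to 32 bits, is 0x104F2D1B.
Split into bytes (most-significant first): 10 4F 2D 1B.
In big-endian order the high byte comes first in memory.
So the memory order matches the most-significant-first order: 10 4F 2D 1B.

10 4F 2D 1B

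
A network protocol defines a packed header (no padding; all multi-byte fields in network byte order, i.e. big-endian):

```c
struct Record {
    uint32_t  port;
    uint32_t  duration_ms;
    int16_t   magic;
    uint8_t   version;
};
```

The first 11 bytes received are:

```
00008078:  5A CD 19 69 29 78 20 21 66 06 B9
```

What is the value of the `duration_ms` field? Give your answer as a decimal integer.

695738401

`duration_ms` follows `port` (4 bytes), so it starts at byte offset 4 and occupies 4 bytes.
Bytes at offsets 4..7: 29 78 20 21.
Big-endian: lowest address holds the most-significant byte.
The bytes are already most-significant first: 0x29782021.
0x29782021 = 695738401.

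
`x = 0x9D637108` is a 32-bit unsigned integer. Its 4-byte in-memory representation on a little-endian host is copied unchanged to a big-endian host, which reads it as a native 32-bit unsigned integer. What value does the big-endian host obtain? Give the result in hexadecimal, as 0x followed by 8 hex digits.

0x0871639D

Stored little-endian, the bytes at ascending addresses are 08 71 63 9D.
Read back as big-endian, the last byte is least significant, giving 0x0871639D.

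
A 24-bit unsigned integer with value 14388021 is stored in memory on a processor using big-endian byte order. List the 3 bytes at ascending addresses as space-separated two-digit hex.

DB 8B 35

14388021 in hexadecimal, padded to 24 bits, is 0xDB8B35.
Split into bytes (most-significant first): DB 8B 35.
In big-endian order the high byte comes first in memory.
So the memory order matches the most-significant-first order: DB 8B 35.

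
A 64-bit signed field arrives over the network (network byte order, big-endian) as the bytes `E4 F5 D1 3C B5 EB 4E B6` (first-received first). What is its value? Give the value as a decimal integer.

-1948421205087531338

In big-endian order the high byte comes first in memory.
The bytes are already most-significant first: 0xE4F5D13CB5EB4EB6.
Top bit is set, so as a signed 64-bit value this is 0xE4F5D13CB5EB4EB6 − 2^64 = -1948421205087531338.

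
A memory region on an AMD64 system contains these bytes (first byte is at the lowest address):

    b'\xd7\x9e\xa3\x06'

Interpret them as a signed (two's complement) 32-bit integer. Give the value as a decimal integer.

Little-endian: lowest address holds the least-significant byte.
Reassemble most-significant byte first: 06 A3 9E D7 → 0x06A39ED7.
0x06A39ED7 = 111386327.

111386327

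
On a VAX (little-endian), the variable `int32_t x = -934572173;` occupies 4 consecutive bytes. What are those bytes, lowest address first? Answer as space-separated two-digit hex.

73 8F 4B C8

Two's complement of -934572173 in 32 bits: 934572173 = 0x37B4708D; invert → 0xC84B8F72; add 1 → 0xC84B8F73.
Split into bytes (most-significant first): C8 4B 8F 73.
Little-endian: lowest address holds the least-significant byte.
So at ascending addresses the bytes are 73 8F 4B C8.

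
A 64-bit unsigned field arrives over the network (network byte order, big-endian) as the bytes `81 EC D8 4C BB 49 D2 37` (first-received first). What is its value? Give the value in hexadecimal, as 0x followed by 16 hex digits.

0x81ECD84CBB49D237

In big-endian order the high byte comes first in memory.
The bytes are already most-significant first: 0x81ECD84CBB49D237.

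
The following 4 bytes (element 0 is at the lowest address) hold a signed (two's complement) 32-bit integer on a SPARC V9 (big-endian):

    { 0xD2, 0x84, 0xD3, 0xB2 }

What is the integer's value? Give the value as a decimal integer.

-763046990

Big-endian: lowest address holds the most-significant byte.
The bytes are already most-significant first: 0xD284D3B2.
Top bit is set, so as a signed 32-bit value this is 0xD284D3B2 − 2^32 = -763046990.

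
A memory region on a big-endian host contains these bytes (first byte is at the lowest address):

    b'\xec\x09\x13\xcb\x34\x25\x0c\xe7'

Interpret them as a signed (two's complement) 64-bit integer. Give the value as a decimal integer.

In big-endian order the high byte comes first in memory.
The bytes are already most-significant first: 0xEC0913CB34250CE7.
Top bit is set, so as a signed 64-bit value this is 0xEC0913CB34250CE7 − 2^64 = -1438596842494030617.

-1438596842494030617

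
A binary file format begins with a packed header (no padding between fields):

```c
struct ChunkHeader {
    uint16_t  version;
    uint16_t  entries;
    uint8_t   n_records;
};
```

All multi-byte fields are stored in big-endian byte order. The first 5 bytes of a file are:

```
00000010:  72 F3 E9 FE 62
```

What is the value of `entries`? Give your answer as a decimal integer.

`entries` follows `version` (2 bytes), so it starts at byte offset 2 and occupies 2 bytes.
Bytes at offsets 2..3: E9 FE.
In big-endian order the high byte comes first in memory.
The bytes are already most-significant first: 0xE9FE.
0xE9FE = 59902.

59902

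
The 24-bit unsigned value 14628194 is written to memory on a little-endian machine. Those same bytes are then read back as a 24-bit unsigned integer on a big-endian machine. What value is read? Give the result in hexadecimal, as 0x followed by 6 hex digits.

14628194 in 24-bit hexadecimal is 0xDF3562.
Stored little-endian, the bytes at ascending addresses are 62 35 DF.
Read back as big-endian, the last byte is least significant, giving 0x6235DF.

0x6235DF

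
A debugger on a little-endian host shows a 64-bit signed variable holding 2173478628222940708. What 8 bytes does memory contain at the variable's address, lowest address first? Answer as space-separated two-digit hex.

24 B6 21 FA 4B BF 29 1E

2173478628222940708 in hexadecimal, padded to 64 bits, is 0x1E29BF4BFA21B624.
Split into bytes (most-significant first): 1E 29 BF 4B FA 21 B6 24.
In little-endian order the low byte comes first in memory.
So at ascending addresses the bytes are 24 B6 21 FA 4B BF 29 1E.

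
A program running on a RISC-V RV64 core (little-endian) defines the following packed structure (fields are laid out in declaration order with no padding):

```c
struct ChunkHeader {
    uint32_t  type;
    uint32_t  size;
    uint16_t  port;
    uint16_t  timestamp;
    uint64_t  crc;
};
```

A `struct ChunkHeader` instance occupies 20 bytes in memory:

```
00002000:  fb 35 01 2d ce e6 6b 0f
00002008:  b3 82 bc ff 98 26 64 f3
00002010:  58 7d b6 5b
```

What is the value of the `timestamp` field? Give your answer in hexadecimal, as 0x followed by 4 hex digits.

`timestamp` follows `type` (4 B), `size` (4 B), `port` (2 B), so it starts at offset 4 + 4 + 2 = 10 and occupies 2 bytes.
Bytes at offsets 10..11: BC FF.
Little-endian stores the least-significant byte at the lowest address.
Reassemble most-significant byte first: FF BC → 0xFFBC.

0xFFBC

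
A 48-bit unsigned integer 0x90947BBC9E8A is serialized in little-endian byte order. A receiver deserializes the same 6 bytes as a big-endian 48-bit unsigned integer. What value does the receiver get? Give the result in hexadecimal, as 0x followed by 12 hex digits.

0x8A9EBC7B9490

Stored little-endian, the bytes at ascending addresses are 8A 9E BC 7B 94 90.
Read back as big-endian, the last byte is least significant, giving 0x8A9EBC7B9490.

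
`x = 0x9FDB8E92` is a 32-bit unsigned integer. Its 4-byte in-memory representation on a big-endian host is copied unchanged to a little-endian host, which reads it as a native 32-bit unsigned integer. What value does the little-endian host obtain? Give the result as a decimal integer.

Stored big-endian, the bytes at ascending addresses are 9F DB 8E 92.
Read back as little-endian, the first byte is least significant, giving 0x928EDB9F.
0x928EDB9F = 2458835871.

2458835871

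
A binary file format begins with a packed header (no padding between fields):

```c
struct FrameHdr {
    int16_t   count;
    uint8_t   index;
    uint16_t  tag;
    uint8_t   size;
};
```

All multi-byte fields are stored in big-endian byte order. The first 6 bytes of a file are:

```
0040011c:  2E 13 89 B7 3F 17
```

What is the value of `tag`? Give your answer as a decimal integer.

46911

`tag` follows `count` (2 B), `index` (1 B), so it starts at offset 2 + 1 = 3 and occupies 2 bytes.
Bytes at offsets 3..4: B7 3F.
Big-endian: lowest address holds the most-significant byte.
The bytes are already most-significant first: 0xB73F.
0xB73F = 46911.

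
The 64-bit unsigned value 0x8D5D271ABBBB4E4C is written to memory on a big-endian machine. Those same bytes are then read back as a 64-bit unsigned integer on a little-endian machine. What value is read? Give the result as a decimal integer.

5498538607338020237

Stored big-endian, the bytes at ascending addresses are 8D 5D 27 1A BB BB 4E 4C.
Read back as little-endian, the first byte is least significant, giving 0x4C4EBBBB1A275D8D.
0x4C4EBBBB1A275D8D = 5498538607338020237.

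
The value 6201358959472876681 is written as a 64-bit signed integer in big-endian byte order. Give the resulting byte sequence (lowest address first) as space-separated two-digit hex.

6201358959472876681 in hexadecimal, padded to 64 bits, is 0x560FA71E10111C89.
Split into bytes (most-significant first): 56 0F A7 1E 10 11 1C 89.
Big-endian: lowest address holds the most-significant byte.
So the memory order matches the most-significant-first order: 56 0F A7 1E 10 11 1C 89.

56 0F A7 1E 10 11 1C 89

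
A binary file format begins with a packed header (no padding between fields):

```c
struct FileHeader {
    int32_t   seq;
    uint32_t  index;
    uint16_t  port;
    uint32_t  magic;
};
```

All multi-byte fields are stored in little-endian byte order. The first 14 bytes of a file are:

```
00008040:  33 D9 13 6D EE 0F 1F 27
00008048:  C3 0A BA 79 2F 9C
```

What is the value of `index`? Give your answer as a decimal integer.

`index` follows `seq` (4 bytes), so it starts at byte offset 4 and occupies 4 bytes.
Bytes at offsets 4..7: EE 0F 1F 27.
In little-endian order the low byte comes first in memory.
Reassemble most-significant byte first: 27 1F 0F EE → 0x271F0FEE.
0x271F0FEE = 656347118.

656347118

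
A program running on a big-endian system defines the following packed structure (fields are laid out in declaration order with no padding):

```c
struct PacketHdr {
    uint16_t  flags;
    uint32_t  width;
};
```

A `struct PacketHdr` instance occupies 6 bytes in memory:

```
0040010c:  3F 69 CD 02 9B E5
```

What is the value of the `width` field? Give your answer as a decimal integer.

3439500261

`width` follows `flags` (2 bytes), so it starts at byte offset 2 and occupies 4 bytes.
Bytes at offsets 2..5: CD 02 9B E5.
In big-endian order the high byte comes first in memory.
The bytes are already most-significant first: 0xCD029BE5.
0xCD029BE5 = 3439500261.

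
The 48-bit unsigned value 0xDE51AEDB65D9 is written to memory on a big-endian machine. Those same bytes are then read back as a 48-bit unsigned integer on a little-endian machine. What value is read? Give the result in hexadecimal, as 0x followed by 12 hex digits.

0xD965DBAE51DE

Stored big-endian, the bytes at ascending addresses are DE 51 AE DB 65 D9.
Read back as little-endian, the first byte is least significant, giving 0xD965DBAE51DE.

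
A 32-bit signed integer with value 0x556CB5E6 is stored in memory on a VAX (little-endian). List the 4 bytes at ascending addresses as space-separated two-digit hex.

Split into bytes (most-significant first): 55 6C B5 E6.
Little-endian stores the least-significant byte at the lowest address.
So at ascending addresses the bytes are E6 B5 6C 55.

E6 B5 6C 55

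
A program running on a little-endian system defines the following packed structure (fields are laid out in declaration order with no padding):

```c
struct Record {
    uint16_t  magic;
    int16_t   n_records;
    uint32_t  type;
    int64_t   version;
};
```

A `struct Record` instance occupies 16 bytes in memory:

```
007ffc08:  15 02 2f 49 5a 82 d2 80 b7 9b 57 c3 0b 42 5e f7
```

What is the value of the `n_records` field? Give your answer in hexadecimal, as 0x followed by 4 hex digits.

0x492F

`n_records` follows `magic` (2 bytes), so it starts at byte offset 2 and occupies 2 bytes.
Bytes at offsets 2..3: 2F 49.
Little-endian: lowest address holds the least-significant byte.
Reassemble most-significant byte first: 49 2F → 0x492F.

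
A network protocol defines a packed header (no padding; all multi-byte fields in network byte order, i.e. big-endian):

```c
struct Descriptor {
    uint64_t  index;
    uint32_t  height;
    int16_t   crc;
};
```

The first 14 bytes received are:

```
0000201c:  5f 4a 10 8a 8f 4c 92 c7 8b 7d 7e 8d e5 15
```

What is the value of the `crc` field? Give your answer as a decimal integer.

`crc` follows `index` (8 B), `height` (4 B), so it starts at offset 8 + 4 = 12 and occupies 2 bytes.
Bytes at offsets 12..13: E5 15.
In big-endian order the high byte comes first in memory.
The bytes are already most-significant first: 0xE515.
Top bit is set, so as a signed 16-bit value this is 0xE515 − 2^16 = -6891.

-6891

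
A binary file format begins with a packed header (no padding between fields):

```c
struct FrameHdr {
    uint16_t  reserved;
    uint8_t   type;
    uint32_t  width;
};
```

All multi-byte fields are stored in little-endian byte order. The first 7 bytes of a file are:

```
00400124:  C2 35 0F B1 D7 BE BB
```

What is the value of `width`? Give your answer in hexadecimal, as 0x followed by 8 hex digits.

0xBBBED7B1

`width` follows `reserved` (2 B), `type` (1 B), so it starts at offset 2 + 1 = 3 and occupies 4 bytes.
Bytes at offsets 3..6: B1 D7 BE BB.
Little-endian: lowest address holds the least-significant byte.
Reassemble most-significant byte first: BB BE D7 B1 → 0xBBBED7B1.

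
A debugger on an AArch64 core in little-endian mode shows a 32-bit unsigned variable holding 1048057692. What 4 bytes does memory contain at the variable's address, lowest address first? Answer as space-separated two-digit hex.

1048057692 in hexadecimal, padded to 32 bits, is 0x3E78175C.
Split into bytes (most-significant first): 3E 78 17 5C.
Little-endian stores the least-significant byte at the lowest address.
So at ascending addresses the bytes are 5C 17 78 3E.

5C 17 78 3E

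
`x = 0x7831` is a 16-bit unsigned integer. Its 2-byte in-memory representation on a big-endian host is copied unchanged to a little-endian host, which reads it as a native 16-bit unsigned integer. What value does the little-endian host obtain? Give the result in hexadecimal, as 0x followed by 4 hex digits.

Stored big-endian, the bytes at ascending addresses are 78 31.
Read back as little-endian, the first byte is least significant, giving 0x3178.

0x3178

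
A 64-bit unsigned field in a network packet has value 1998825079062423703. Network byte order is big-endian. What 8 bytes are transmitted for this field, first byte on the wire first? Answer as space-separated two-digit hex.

1998825079062423703 in hexadecimal, padded to 64 bits, is 0x1BBD40D1B5A86897.
Split into bytes (most-significant first): 1B BD 40 D1 B5 A8 68 97.
Big-endian: lowest address holds the most-significant byte.
So the memory order matches the most-significant-first order: 1B BD 40 D1 B5 A8 68 97.

1B BD 40 D1 B5 A8 68 97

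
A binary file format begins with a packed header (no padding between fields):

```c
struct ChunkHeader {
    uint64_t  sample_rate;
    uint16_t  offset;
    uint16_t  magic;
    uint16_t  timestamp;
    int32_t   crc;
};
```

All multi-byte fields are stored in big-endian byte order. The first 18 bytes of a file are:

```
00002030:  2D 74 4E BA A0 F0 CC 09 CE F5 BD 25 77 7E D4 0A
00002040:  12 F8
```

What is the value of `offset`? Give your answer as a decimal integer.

52981

`offset` follows `sample_rate` (8 bytes), so it starts at byte offset 8 and occupies 2 bytes.
Bytes at offsets 8..9: CE F5.
Big-endian: lowest address holds the most-significant byte.
The bytes are already most-significant first: 0xCEF5.
0xCEF5 = 52981.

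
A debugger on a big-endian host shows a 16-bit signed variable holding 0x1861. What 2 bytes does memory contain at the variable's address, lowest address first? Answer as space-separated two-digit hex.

18 61

Split into bytes (most-significant first): 18 61.
In big-endian order the high byte comes first in memory.
So the memory order matches the most-significant-first order: 18 61.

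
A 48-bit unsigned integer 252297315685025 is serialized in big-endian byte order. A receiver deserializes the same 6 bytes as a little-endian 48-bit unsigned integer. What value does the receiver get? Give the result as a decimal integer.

252297315685025 in 48-bit hexadecimal is 0xE5768BE112A1.
Stored big-endian, the bytes at ascending addresses are E5 76 8B E1 12 A1.
Read back as little-endian, the first byte is least significant, giving 0xA112E18B76E5.
0xA112E18B76E5 = 177102465496805.

177102465496805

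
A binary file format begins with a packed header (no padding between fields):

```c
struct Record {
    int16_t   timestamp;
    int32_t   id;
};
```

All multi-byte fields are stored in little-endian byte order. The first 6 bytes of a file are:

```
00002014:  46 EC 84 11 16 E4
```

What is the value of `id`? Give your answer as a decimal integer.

`id` follows `timestamp` (2 bytes), so it starts at byte offset 2 and occupies 4 bytes.
Bytes at offsets 2..5: 84 11 16 E4.
Little-endian stores the least-significant byte at the lowest address.
Reassemble most-significant byte first: E4 16 11 84 → 0xE4161184.
Top bit is set, so as a signed 32-bit value this is 0xE4161184 − 2^32 = -468315772.

-468315772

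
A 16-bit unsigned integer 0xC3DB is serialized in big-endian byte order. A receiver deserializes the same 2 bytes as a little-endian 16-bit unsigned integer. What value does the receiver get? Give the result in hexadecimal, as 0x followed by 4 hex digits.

Stored big-endian, the bytes at ascending addresses are C3 DB.
Read back as little-endian, the first byte is least significant, giving 0xDBC3.

0xDBC3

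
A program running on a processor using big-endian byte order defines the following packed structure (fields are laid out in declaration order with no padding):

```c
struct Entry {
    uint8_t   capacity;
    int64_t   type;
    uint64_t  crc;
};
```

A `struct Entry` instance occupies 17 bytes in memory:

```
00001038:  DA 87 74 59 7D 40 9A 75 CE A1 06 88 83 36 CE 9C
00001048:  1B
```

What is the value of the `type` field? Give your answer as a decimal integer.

-8686219386801195570

`type` follows `capacity` (1 byte), so it starts at byte offset 1 and occupies 8 bytes.
Bytes at offsets 1..8: 87 74 59 7D 40 9A 75 CE.
Big-endian stores the most-significant byte at the lowest address.
The bytes are already most-significant first: 0x8774597D409A75CE.
Top bit is set, so as a signed 64-bit value this is 0x8774597D409A75CE − 2^64 = -8686219386801195570.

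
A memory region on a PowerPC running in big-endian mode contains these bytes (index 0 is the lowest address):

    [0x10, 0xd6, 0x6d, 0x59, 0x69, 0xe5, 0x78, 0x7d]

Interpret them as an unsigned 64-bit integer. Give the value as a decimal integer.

1213277380419090557

In big-endian order the high byte comes first in memory.
The bytes are already most-significant first: 0x10D66D5969E5787D.
0x10D66D5969E5787D = 1213277380419090557.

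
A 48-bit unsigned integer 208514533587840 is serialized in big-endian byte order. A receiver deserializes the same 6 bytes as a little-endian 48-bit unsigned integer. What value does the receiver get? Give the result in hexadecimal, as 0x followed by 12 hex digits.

208514533587840 in 48-bit hexadecimal is 0xBDA492B47B80.
Stored big-endian, the bytes at ascending addresses are BD A4 92 B4 7B 80.
Read back as little-endian, the first byte is least significant, giving 0x807BB492A4BD.

0x807BB492A4BD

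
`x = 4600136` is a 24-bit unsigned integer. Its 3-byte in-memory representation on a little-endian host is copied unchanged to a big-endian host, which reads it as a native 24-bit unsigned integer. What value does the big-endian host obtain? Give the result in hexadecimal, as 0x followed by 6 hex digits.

4600136 in 24-bit hexadecimal is 0x463148.
Stored little-endian, the bytes at ascending addresses are 48 31 46.
Read back as big-endian, the last byte is least significant, giving 0x483146.

0x483146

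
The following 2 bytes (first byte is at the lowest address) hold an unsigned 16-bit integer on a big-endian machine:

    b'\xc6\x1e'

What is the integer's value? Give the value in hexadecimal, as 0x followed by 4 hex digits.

0xC61E

Big-endian stores the most-significant byte at the lowest address.
The bytes are already most-significant first: 0xC61E.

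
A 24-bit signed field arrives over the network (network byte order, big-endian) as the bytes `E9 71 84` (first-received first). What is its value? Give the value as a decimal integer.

Big-endian: lowest address holds the most-significant byte.
The bytes are already most-significant first: 0xE97184.
Top bit is set, so as a signed 24-bit value this is 0xE97184 − 2^24 = -1478268.

-1478268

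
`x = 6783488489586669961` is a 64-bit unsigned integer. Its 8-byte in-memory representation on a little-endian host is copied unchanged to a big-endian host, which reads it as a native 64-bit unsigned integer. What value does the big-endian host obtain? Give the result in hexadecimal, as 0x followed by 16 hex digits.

0x89B9C33FD7CA235E

6783488489586669961 in 64-bit hexadecimal is 0x5E23CAD73FC3B989.
Stored little-endian, the bytes at ascending addresses are 89 B9 C3 3F D7 CA 23 5E.
Read back as big-endian, the last byte is least significant, giving 0x89B9C33FD7CA235E.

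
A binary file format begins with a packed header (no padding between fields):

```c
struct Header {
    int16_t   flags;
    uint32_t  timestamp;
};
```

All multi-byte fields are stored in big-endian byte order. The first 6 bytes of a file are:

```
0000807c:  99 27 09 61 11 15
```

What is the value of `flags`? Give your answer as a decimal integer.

`flags` is the first field, at byte offset 0, occupying 2 bytes.
Bytes at offsets 0..1: 99 27.
In big-endian order the high byte comes first in memory.
The bytes are already most-significant first: 0x9927.
Top bit is set, so as a signed 16-bit value this is 0x9927 − 2^16 = -26329.

-26329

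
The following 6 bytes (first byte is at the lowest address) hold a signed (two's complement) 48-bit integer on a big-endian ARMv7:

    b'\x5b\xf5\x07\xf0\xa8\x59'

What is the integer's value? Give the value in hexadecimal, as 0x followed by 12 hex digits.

0x5BF507F0A859

In big-endian order the high byte comes first in memory.
The bytes are already most-significant first: 0x5BF507F0A859.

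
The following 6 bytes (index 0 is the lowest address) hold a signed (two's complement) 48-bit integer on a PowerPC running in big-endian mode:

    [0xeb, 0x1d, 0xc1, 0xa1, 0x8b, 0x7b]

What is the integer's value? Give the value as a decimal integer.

-22961941542021

In big-endian order the high byte comes first in memory.
The bytes are already most-significant first: 0xEB1DC1A18B7B.
Top bit is set, so as a signed 48-bit value this is 0xEB1DC1A18B7B − 2^48 = -22961941542021.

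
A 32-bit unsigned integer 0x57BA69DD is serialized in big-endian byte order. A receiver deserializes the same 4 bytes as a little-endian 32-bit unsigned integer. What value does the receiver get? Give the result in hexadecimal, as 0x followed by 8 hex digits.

0xDD69BA57

Stored big-endian, the bytes at ascending addresses are 57 BA 69 DD.
Read back as little-endian, the first byte is least significant, giving 0xDD69BA57.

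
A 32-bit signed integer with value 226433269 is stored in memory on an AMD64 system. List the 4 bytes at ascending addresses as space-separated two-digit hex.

226433269 in hexadecimal, padded to 32 bits, is 0x0D7F18F5.
Split into bytes (most-significant first): 0D 7F 18 F5.
In little-endian order the low byte comes first in memory.
So at ascending addresses the bytes are F5 18 7F 0D.

F5 18 7F 0D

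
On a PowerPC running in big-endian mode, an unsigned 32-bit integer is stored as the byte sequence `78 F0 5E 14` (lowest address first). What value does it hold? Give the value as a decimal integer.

2029018644

In big-endian order the high byte comes first in memory.
The bytes are already most-significant first: 0x78F05E14.
0x78F05E14 = 2029018644.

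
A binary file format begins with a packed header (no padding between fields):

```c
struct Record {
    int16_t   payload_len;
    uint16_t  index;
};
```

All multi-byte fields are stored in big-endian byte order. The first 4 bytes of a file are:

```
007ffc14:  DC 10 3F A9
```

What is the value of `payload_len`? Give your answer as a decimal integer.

`payload_len` is the first field, at byte offset 0, occupying 2 bytes.
Bytes at offsets 0..1: DC 10.
Big-endian stores the most-significant byte at the lowest address.
The bytes are already most-significant first: 0xDC10.
Top bit is set, so as a signed 16-bit value this is 0xDC10 − 2^16 = -9200.

-9200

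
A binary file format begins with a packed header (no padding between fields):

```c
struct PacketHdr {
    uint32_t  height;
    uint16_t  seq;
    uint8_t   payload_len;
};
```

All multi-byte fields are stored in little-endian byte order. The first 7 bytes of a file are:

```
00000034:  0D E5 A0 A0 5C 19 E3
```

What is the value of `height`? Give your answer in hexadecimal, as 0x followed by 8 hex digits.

`height` is the first field, at byte offset 0, occupying 4 bytes.
Bytes at offsets 0..3: 0D E5 A0 A0.
In little-endian order the low byte comes first in memory.
Reassemble most-significant byte first: A0 A0 E5 0D → 0xA0A0E50D.

0xA0A0E50D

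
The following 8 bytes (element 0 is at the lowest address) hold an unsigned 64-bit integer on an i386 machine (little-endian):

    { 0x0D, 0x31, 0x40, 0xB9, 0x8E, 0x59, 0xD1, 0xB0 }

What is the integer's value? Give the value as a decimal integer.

Little-endian stores the least-significant byte at the lowest address.
Reassemble most-significant byte first: B0 D1 59 8E B9 40 31 0D → 0xB0D1598EB940310D.
0xB0D1598EB940310D = 12741063290336063757.

12741063290336063757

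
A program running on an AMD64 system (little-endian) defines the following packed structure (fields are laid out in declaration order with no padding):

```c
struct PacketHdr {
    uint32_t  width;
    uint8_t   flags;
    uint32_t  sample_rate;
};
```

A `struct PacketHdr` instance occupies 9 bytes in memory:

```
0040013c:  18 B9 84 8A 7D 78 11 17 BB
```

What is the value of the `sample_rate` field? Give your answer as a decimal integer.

`sample_rate` follows `width` (4 B), `flags` (1 B), so it starts at offset 4 + 1 = 5 and occupies 4 bytes.
Bytes at offsets 5..8: 78 11 17 BB.
Little-endian: lowest address holds the least-significant byte.
Reassemble most-significant byte first: BB 17 11 78 → 0xBB171178.
0xBB171178 = 3138851192.

3138851192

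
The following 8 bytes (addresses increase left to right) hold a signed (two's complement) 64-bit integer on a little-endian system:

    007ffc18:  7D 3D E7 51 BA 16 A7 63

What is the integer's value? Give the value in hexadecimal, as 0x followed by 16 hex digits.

0x63A716BA51E73D7D

Little-endian: lowest address holds the least-significant byte.
Reassemble most-significant byte first: 63 A7 16 BA 51 E7 3D 7D → 0x63A716BA51E73D7D.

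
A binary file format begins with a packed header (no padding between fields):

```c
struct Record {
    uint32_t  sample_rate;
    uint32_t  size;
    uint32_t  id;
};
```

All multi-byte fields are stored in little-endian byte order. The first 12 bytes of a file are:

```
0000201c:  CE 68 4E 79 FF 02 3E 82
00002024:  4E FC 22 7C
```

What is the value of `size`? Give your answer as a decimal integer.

`size` follows `sample_rate` (4 bytes), so it starts at byte offset 4 and occupies 4 bytes.
Bytes at offsets 4..7: FF 02 3E 82.
Little-endian stores the least-significant byte at the lowest address.
Reassemble most-significant byte first: 82 3E 02 FF → 0x823E02FF.
0x823E02FF = 2185102079.

2185102079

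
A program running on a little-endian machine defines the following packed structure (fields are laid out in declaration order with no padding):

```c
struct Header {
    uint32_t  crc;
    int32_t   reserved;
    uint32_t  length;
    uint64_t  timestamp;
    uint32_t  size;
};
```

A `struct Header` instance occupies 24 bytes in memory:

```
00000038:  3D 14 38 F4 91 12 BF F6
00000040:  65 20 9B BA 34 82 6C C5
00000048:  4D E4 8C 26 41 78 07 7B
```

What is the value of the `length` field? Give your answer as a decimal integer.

3130728549

`length` follows `crc` (4 B), `reserved` (4 B), so it starts at offset 4 + 4 = 8 and occupies 4 bytes.
Bytes at offsets 8..11: 65 20 9B BA.
Little-endian: lowest address holds the least-significant byte.
Reassemble most-significant byte first: BA 9B 20 65 → 0xBA9B2065.
0xBA9B2065 = 3130728549.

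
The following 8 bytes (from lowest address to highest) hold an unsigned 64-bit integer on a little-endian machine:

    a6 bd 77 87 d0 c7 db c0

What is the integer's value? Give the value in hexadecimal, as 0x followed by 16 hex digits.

0xC0DBC7D08777BDA6

Little-endian: lowest address holds the least-significant byte.
Reassemble most-significant byte first: C0 DB C7 D0 87 77 BD A6 → 0xC0DBC7D08777BDA6.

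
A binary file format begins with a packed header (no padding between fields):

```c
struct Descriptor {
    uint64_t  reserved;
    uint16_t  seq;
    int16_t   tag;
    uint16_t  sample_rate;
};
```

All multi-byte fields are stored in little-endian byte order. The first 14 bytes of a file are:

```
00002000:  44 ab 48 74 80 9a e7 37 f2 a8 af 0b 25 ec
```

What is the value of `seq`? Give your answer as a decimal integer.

`seq` follows `reserved` (8 bytes), so it starts at byte offset 8 and occupies 2 bytes.
Bytes at offsets 8..9: F2 A8.
Little-endian: lowest address holds the least-significant byte.
Reassemble most-significant byte first: A8 F2 → 0xA8F2.
0xA8F2 = 43250.

43250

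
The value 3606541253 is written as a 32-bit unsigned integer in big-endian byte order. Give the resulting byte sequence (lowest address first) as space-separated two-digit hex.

D6 F7 73 C5

3606541253 in hexadecimal, padded to 32 bits, is 0xD6F773C5.
Split into bytes (most-significant first): D6 F7 73 C5.
In big-endian order the high byte comes first in memory.
So the memory order matches the most-significant-first order: D6 F7 73 C5.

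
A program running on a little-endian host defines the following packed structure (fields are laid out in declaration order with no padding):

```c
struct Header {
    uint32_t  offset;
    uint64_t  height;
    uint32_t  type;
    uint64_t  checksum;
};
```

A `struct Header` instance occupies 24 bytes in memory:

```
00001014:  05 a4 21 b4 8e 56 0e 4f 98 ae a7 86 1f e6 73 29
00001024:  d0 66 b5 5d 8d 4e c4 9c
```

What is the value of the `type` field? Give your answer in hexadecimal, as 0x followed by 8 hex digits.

0x2973E61F

`type` follows `offset` (4 B), `height` (8 B), so it starts at offset 4 + 8 = 12 and occupies 4 bytes.
Bytes at offsets 12..15: 1F E6 73 29.
Little-endian stores the least-significant byte at the lowest address.
Reassemble most-significant byte first: 29 73 E6 1F → 0x2973E61F.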